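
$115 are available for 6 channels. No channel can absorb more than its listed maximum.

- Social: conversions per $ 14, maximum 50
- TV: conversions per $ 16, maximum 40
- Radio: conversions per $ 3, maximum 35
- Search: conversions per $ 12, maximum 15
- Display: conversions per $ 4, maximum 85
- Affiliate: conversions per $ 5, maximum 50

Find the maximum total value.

Order the channels by conversions per $: TV 16 > Social 14 > Search 12 > Affiliate 5 > Display 4 > Radio 3.
TV: +40 to 40 (cap) → 75 left.
Give Social 50 to hit its cap of 50 → 25 left.
Search takes 15 to reach its cap of 15 → 10 left.
Affiliate: +10 (room for 50) → 10. Pool exhausted.
Total = 14×50 + 16×40 + 12×15 + 5×10 = 1570.

1570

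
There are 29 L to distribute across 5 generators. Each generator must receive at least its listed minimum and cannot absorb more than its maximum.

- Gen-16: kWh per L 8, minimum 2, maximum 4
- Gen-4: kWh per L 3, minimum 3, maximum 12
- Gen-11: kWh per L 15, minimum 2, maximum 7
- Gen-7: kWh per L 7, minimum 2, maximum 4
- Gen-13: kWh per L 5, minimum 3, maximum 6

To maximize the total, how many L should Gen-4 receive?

8

Meeting every minimum uses 2+3+2+2+3 = 12 L, leaving 17.
Rank by kWh per L: Gen-11 15 > Gen-16 8 > Gen-7 7 > Gen-13 5 > Gen-4 3.
Give Gen-11 5 more to hit its cap of 7 — 12 left.
Gen-16: +2 to 4 (cap) — 10 left.
Gen-7 takes 2 more to reach its cap of 4 — 8 left.
Gen-13: +3 to 6 (cap) — 5 left.
Gen-4: +5 (room for 9) → 8. Pool exhausted.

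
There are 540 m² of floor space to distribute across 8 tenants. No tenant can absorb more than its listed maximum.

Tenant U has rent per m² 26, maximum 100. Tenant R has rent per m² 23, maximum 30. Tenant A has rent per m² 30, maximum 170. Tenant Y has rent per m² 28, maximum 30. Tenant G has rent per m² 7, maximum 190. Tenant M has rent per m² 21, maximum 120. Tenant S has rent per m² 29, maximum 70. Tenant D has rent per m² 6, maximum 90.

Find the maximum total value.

13920

Highest rent per m² first: Tenant A 30 > Tenant S 29 > Tenant Y 28 > Tenant U 26 > Tenant R 23 > Tenant M 21 > Tenant G 7 > Tenant D 6.
Give Tenant A 170 to hit its cap of 170 → 370 left.
Tenant S: +70 to 70 (cap) → 300 left.
Tenant Y: +30 to 30 (cap) → 270 left.
Tenant U takes 100 to reach its cap of 100 → 170 left.
Tenant R takes 30 to reach its cap of 30 → 140 left.
Tenant M takes 120 to reach its cap of 120 → 20 left.
Tenant G has room for 190 but only 20 remain, so it gets 20.
Total = 26×100 + 23×30 + 30×170 + 28×30 + 7×20 + 21×120 + 29×70 = 13920.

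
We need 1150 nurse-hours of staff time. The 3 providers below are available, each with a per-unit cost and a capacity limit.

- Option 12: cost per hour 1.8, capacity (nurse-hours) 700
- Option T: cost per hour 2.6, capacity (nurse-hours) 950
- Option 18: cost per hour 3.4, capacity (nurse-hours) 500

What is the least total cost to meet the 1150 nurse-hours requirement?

2430

Cheapest first:
Take 700 from Option 12 at 1.8 — need 450 more.
Option T (2.6): take the remaining 450 — done.
Option 18: unused.
Cost = 700×1.8 + 450×2.6 = 2430.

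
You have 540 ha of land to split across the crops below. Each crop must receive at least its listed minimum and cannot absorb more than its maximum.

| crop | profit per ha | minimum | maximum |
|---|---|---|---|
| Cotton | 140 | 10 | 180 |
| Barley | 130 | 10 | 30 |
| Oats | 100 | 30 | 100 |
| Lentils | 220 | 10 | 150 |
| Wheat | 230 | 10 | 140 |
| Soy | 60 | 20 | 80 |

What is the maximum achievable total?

97200

Meeting every minimum uses 10+10+30+10+10+20 = 90 ha, leaving 450.
Rank by profit per ha: Wheat 230 > Lentils 220 > Cotton 140 > Barley 130 > Oats 100 > Soy 60.
Wheat: +130 to 140 (cap) — 320 left.
Give Lentils 140 more to hit its cap of 150 — 180 left.
Cotton takes 170 more to reach its cap of 180 — 10 left.
Barley has room for 20 more but only 10 remain, so it gets 20.
Total = 140×180 + 130×20 + 100×30 + 220×150 + 230×140 + 60×20 = 97200.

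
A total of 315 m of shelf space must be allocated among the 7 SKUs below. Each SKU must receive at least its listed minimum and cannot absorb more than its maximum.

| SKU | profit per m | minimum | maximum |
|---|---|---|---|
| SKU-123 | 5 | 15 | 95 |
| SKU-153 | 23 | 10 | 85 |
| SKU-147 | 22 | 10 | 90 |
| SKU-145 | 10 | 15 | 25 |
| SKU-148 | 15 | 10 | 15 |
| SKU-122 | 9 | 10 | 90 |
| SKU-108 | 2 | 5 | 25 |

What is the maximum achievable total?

Meeting every minimum uses 15+10+10+15+10+10+5 = 75 m, leaving 240.
Rank by profit per m: SKU-153 23 > SKU-147 22 > SKU-148 15 > SKU-145 10 > SKU-122 9 > SKU-123 5 > SKU-108 2.
SKU-153: +75 to 85 (cap) — 165 left.
Give SKU-147 80 more to hit its cap of 90 — 85 left.
SKU-148: +5 to 15 (cap) — 80 left.
Give SKU-145 10 more to hit its cap of 25 — 70 left.
SKU-122 has room for 80 more but only 70 remain, so it gets 80.
Total = 5×15 + 23×85 + 22×90 + 10×25 + 15×15 + 9×80 + 2×5 = 5215.

5215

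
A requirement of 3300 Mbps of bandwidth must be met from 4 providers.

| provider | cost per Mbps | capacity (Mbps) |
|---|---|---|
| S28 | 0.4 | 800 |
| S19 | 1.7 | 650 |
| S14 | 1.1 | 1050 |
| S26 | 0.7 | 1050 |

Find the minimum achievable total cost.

2890

Use providers in increasing cost order.
S28 (0.4): use full 800 → 2500 Mbps to go.
S26 (0.7): use full 1050 → 1450 Mbps to go.
S14 at 1.1: take all 1050 Mbps → 400 still needed.
S19 at 1.7: take 400 of its 650 → requirement met.
Cost = 800×0.4 + 1050×0.7 + 1050×1.1 + 400×1.7 = 2890.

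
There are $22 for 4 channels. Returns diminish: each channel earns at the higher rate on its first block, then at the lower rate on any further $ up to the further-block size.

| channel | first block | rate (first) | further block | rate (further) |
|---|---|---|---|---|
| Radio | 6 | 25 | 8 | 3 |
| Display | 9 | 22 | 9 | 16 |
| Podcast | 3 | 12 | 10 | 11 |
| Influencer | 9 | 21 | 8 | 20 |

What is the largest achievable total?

495

Order all 8 blocks by rate: Radio/tier1 25 > Display/tier1 22 > Influencer/tier1 21 > Influencer/tier2 20 > Display/tier2 16 > Podcast/tier1 12 > Podcast/tier2 11 > Radio/tier2 3.
Radio tier1 at 25: fill all 6 → 16 left.
Display tier1 at 22: fill all 9 → 7 left.
Influencer tier1 at 21: only 7 left, fill 7.
Total = 25×6 + 22×9 + 21×7 = 495.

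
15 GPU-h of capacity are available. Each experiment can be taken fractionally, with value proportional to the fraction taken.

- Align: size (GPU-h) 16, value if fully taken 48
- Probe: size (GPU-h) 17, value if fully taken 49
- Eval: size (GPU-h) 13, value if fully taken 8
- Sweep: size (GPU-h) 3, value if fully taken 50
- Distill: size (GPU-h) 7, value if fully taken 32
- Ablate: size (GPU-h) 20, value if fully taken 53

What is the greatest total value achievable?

97

Sort by value density: Sweep 50/3≈16.7, Distill 32/7≈4.57, Align 48/16≈3, Probe 49/17≈2.88, Ablate 53/20≈2.65, Eval 8/13≈0.615.
All 3 GPU-h of Sweep fit (value 50) ; 12 remain.
All 7 GPU-h of Distill fit (value 32) ; 5 remain.
Only 5 GPU-h remain; take 5/16 of Align for value 48×5/16 = 15.
Total value = 97.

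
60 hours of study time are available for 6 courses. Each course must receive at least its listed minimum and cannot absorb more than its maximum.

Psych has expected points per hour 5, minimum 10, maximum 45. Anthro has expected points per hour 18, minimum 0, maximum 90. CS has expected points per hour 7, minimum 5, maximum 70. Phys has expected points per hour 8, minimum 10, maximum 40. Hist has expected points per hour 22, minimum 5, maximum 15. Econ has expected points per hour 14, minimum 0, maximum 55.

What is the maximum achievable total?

855

Meeting every minimum uses 10+0+5+10+5+0 = 30 hours, leaving 30.
Rank by expected points per hour: Hist 22 > Anthro 18 > Econ 14 > Phys 8 > CS 7 > Psych 5.
Hist: +10 to 15 (cap) → 20 left.
Anthro: +20 (room for 90) → 20. Pool exhausted.
Total = 5×10 + 18×20 + 7×5 + 8×10 + 22×15 = 855.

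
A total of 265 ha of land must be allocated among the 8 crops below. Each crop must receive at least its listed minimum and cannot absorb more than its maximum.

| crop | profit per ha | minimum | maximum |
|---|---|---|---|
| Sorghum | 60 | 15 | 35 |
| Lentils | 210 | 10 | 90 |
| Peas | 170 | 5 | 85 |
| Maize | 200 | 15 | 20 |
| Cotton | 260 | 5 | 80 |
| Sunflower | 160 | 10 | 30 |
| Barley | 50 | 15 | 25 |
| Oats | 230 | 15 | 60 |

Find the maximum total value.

55350

Meeting every minimum uses 15+10+5+15+5+10+15+15 = 90 ha, leaving 175.
Highest profit per ha first: Cotton 260 > Oats 230 > Lentils 210 > Maize 200 > Peas 170 > Sunflower 160 > Sorghum 60 > Barley 50.
Cotton takes 75 more to reach its cap of 80 — 100 left.
Give Oats 45 more to hit its cap of 60 — 55 left.
Lentils has room for 80 more but only 55 remain, so it gets 65.
Total = 60×15 + 210×65 + 170×5 + 200×15 + 260×80 + 160×10 + 50×15 + 230×60 = 55350.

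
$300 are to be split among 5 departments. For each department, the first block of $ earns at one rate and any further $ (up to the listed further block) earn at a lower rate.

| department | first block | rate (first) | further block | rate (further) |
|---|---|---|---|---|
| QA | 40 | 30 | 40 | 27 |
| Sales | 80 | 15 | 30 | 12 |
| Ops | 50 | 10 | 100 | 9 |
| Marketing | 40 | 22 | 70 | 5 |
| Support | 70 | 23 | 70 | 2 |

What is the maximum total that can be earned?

Order all 10 blocks by rate: QA/first 30 > QA/second 27 > Support/first 23 > Marketing/first 22 > Sales/first 15 > Sales/second 12 > Ops/first 10 > Ops/second 9 > Marketing/second 5 > Support/second 2.
QA first at 30: fill all 40 ; 260 left.
QA second at 27: fill all 40 ; 220 left.
Support/first (23): +70 ; 150 left.
Marketing first at 22: fill all 40 ; 110 left.
Sales/first (15): +80 ; 30 left.
Sales/second (12): +30 ; 0 left.
Total = 30×40 + 27×40 + 23×70 + 22×40 + 15×80 + 12×30 = 6330.

6330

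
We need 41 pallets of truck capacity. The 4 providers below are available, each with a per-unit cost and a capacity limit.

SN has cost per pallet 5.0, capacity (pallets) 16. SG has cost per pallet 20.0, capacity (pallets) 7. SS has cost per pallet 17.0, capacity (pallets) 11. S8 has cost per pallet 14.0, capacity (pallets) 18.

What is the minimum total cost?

Use providers in increasing cost order.
Take 16 from SN at 5.0 — need 25 more.
Take 18 from S8 at 14.0 — need 7 more.
SS at 17.0: take 7 of its 11 — requirement met.
SG: unused.
Cost = 16×5.0 + 18×14.0 + 7×17.0 = 451.

451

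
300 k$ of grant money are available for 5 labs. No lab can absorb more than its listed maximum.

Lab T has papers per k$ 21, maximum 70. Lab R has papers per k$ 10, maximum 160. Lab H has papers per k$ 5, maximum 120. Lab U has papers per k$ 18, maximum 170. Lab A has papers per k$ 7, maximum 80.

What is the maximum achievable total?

Rank by papers per k$: Lab T 21 > Lab U 18 > Lab R 10 > Lab A 7 > Lab H 5.
Lab T: +70 to 70 (cap) → 230 left.
Give Lab U 170 to hit its cap of 170 → 60 left.
Lab R has room for 160 but only 60 remain, so it gets 60.
Total = 21×70 + 10×60 + 18×170 = 5130.

5130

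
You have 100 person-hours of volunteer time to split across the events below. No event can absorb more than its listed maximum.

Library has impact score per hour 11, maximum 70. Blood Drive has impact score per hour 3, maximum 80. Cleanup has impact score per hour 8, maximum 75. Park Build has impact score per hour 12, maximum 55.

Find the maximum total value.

Order the events by impact score per hour: Park Build 12 > Library 11 > Cleanup 8 > Blood Drive 3.
Park Build: +55 to 55 (cap) — 45 left.
Only 45 left; Library takes them to reach 45.
Total = 11×45 + 12×55 = 1155.

1155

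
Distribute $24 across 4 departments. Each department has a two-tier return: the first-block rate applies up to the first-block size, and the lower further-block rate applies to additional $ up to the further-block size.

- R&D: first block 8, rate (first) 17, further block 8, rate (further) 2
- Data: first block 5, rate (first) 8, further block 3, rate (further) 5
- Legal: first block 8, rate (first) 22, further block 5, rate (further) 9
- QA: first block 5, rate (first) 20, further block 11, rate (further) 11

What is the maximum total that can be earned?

Order all 8 blocks by rate: Legal/first 22 > QA/first 20 > R&D/first 17 > QA/second 11 > Legal/second 9 > Data/first 8 > Data/second 5 > R&D/second 2.
Legal/first (22): +8 → 16 left.
QA/first (20): +5 → 11 left.
Fill R&D first block (8 at 17) → 3 left.
QA/second: +3 of 11 at 11; pool empty.
Total = 22×8 + 20×5 + 17×8 + 11×3 = 445.

445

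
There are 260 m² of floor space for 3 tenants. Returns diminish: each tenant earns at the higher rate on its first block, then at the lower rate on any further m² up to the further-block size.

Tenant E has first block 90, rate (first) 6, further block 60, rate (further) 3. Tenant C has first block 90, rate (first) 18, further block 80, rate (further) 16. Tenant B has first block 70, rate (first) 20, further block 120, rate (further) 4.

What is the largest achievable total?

4420

Order all 6 blocks by rate: Tenant B/tier1 20 > Tenant C/tier1 18 > Tenant C/tier2 16 > Tenant E/tier1 6 > Tenant B/tier2 4 > Tenant E/tier2 3.
Tenant B tier1 at 20: fill all 70 → 190 left.
Tenant C/tier1 (18): +90 → 100 left.
Tenant C tier2 at 16: fill all 80 → 20 left.
Tenant E tier1 at 6: only 20 left, fill 20.
Total = 20×70 + 18×90 + 16×80 + 6×20 = 4420.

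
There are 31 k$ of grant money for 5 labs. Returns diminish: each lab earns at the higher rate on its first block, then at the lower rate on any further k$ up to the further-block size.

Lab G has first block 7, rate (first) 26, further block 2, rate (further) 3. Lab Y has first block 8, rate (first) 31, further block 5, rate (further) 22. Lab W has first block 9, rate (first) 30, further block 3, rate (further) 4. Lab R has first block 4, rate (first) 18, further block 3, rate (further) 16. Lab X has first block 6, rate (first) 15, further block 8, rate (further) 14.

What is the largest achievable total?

Order all 10 blocks by rate: Lab Y/first 31 > Lab W/first 30 > Lab G/first 26 > Lab Y/second 22 > Lab R/first 18 > Lab R/second 16 > Lab X/first 15 > Lab X/second 14 > Lab W/second 4 > Lab G/second 3.
Fill Lab Y first block (8 at 31) ; 23 left.
Lab W first at 30: fill all 9 ; 14 left.
Lab G/first (26): +7 ; 7 left.
Lab Y second at 22: fill all 5 ; 2 left.
Lab R first at 18: only 2 left, fill 2.
Total = 31×8 + 30×9 + 26×7 + 22×5 + 18×2 = 846.

846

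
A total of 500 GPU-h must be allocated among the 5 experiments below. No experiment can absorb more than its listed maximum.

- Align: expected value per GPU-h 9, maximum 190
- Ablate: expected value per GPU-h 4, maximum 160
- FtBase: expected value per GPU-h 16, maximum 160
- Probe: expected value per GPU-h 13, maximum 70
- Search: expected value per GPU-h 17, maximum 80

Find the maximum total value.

6540

Rank by expected value per GPU-h: Search 17 > FtBase 16 > Probe 13 > Align 9 > Ablate 4.
Give Search 80 to hit its cap of 80 — 420 left.
FtBase takes 160 to reach its cap of 160 — 260 left.
Probe: +70 to 70 (cap) — 190 left.
Give Align 190 to hit its cap of 190 — 0 left.
Total = 9×190 + 16×160 + 13×70 + 17×80 = 6540.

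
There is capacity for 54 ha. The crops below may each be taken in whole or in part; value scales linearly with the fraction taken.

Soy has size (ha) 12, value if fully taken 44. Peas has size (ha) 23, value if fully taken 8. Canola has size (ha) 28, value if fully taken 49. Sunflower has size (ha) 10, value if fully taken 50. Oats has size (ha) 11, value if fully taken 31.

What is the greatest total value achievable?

161.75

Best value per unit of size first: Sunflower 50/10≈5, Soy 44/12≈3.67, Oats 31/11≈2.82, Canola 49/28≈1.75, Peas 8/23≈0.348.
Take all of Sunflower (10 ha, value 50) — 44 ha left.
All 12 ha of Soy fit (value 44) — 32 remain.
Oats: take in full, 11 ha for value 31 — 21 left.
Fill the last 21 ha with part of Canola: 21/28 of it earns 36.75.
Total value = 161.75.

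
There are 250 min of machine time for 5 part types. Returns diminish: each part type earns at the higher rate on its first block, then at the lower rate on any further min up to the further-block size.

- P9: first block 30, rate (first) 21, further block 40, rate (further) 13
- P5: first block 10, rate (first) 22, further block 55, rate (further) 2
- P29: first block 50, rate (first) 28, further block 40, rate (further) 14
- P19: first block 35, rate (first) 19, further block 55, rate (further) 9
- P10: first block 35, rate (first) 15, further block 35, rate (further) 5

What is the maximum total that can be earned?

4610

Order all 10 blocks by rate: P29/first 28 > P5/first 22 > P9/first 21 > P19/first 19 > P10/first 15 > P29/second 14 > P9/second 13 > P19/second 9 > P10/second 5 > P5/second 2.
P29 first at 28: fill all 50 → 200 left.
Fill P5 first block (10 at 22) → 190 left.
Fill P9 first block (30 at 21) → 160 left.
Fill P19 first block (35 at 19) → 125 left.
P10/first (15): +35 → 90 left.
P29/second (14): +40 → 50 left.
P9 second at 13: fill all 40 → 10 left.
10 remain; put them into P19 second at 9.
Total = 28×50 + 22×10 + 21×30 + 19×35 + 15×35 + 14×40 + 13×40 + 9×10 = 4610.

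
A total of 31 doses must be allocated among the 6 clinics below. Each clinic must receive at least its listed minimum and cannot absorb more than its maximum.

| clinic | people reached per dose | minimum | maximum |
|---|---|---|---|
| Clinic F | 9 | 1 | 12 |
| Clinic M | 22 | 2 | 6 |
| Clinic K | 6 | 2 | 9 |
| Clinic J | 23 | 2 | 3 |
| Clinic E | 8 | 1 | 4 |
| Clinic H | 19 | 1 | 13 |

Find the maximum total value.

522

Meeting every minimum uses 1+2+2+2+1+1 = 9 doses, leaving 22.
Highest people reached per dose first: Clinic J 23 > Clinic M 22 > Clinic H 19 > Clinic F 9 > Clinic E 8 > Clinic K 6.
Clinic J takes 1 more to reach its cap of 3 → 21 left.
Give Clinic M 4 more to hit its cap of 6 → 17 left.
Give Clinic H 12 more to hit its cap of 13 → 5 left.
Clinic F: +5 (room for 11) → 6. Pool exhausted.
Total = 9×6 + 22×6 + 6×2 + 23×3 + 8×1 + 19×13 = 522.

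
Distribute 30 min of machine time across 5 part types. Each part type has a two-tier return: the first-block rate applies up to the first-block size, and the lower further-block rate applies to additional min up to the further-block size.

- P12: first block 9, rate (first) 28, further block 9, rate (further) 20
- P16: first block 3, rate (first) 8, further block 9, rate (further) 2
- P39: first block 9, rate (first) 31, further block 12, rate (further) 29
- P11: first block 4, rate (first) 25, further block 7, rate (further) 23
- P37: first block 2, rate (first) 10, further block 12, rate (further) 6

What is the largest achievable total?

879

Treat each block as its own option and order by rate: P39/tier1 31 > P39/tier2 29 > P12/tier1 28 > P11/tier1 25 > P11/tier2 23 > P12/tier2 20 > P37/tier1 10 > P16/tier1 8 > P37/tier2 6 > P16/tier2 2.
Fill P39 tier1 block (9 at 31) ; 21 left.
P39/tier2 (29): +12 ; 9 left.
P12 tier1 at 28: fill all 9 ; 0 left.
Total = 31×9 + 29×12 + 28×9 = 879.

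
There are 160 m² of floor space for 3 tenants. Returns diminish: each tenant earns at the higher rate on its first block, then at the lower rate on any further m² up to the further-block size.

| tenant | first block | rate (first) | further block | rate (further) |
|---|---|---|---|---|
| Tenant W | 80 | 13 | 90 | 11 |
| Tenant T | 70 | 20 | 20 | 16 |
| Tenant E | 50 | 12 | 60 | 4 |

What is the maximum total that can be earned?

Treat each block as its own option and order by rate: Tenant T/first 20 > Tenant T/second 16 > Tenant W/first 13 > Tenant E/first 12 > Tenant W/second 11 > Tenant E/second 4.
Fill Tenant T first block (70 at 20) → 90 left.
Fill Tenant T second block (20 at 16) → 70 left.
Tenant W first at 13: only 70 left, fill 70.
Total = 20×70 + 16×20 + 13×70 = 2630.

2630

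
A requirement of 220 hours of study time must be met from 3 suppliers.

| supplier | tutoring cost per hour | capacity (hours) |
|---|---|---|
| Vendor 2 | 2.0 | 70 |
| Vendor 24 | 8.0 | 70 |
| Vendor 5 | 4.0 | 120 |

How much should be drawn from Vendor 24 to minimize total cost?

30

Fill from the cheapest supplier first.
Take 70 from Vendor 2 at 2.0 → need 150 more.
Vendor 5 (4.0): use full 120 → 30 hours to go.
Take 30 from Vendor 24 at 8.0 to finish.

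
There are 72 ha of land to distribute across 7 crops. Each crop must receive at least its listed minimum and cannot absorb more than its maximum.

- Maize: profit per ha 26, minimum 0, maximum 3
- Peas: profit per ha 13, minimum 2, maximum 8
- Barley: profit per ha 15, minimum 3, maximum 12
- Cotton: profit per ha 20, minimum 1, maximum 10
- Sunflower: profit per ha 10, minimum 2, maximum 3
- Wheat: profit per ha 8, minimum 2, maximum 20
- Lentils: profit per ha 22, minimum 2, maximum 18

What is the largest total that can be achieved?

1132

Meeting every minimum uses 0+2+3+1+2+2+2 = 12 ha, leaving 60.
Order the crops by profit per ha: Maize 26 > Lentils 22 > Cotton 20 > Barley 15 > Peas 13 > Sunflower 10 > Wheat 8.
Maize takes 3 more to reach its cap of 3 ; 57 left.
Give Lentils 16 more to hit its cap of 18 ; 41 left.
Cotton takes 9 more to reach its cap of 10 ; 32 left.
Give Barley 9 more to hit its cap of 12 ; 23 left.
Peas takes 6 more to reach its cap of 8 ; 17 left.
Give Sunflower 1 more to hit its cap of 3 ; 16 left.
Wheat: +16 (room for 18) → 18. Pool exhausted.
Total = 26×3 + 13×8 + 15×12 + 20×10 + 10×3 + 8×18 + 22×18 = 1132.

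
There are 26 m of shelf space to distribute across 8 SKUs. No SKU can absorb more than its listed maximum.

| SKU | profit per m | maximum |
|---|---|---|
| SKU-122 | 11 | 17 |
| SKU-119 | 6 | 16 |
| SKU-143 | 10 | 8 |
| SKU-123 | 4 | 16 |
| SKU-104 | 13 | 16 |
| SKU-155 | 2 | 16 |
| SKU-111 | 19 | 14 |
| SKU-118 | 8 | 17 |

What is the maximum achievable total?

422

Highest profit per m first: SKU-111 19 > SKU-104 13 > SKU-122 11 > SKU-143 10 > SKU-118 8 > SKU-119 6 > SKU-123 4 > SKU-155 2.
Give SKU-111 14 to hit its cap of 14 ; 12 left.
Only 12 left; SKU-104 takes them to reach 12.
Total = 13×12 + 19×14 = 422.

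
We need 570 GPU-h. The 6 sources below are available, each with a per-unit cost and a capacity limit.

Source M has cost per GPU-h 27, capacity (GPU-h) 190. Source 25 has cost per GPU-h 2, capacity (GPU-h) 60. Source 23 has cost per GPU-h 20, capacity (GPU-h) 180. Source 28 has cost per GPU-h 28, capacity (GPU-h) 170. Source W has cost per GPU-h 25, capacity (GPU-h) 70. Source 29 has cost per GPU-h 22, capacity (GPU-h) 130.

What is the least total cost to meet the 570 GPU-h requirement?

Use sources in increasing cost order.
Take 60 from Source 25 at 2 ; need 510 more.
Source 23 at 20: take all 180 GPU-h ; 330 still needed.
Take 130 from Source 29 at 22 ; need 200 more.
Source W at 25: take all 70 GPU-h ; 130 still needed.
Source M (27): take the remaining 130 ; done.
Source 28: unused.
Cost = 60×2 + 180×20 + 130×22 + 70×25 + 130×27 = 11840.

11840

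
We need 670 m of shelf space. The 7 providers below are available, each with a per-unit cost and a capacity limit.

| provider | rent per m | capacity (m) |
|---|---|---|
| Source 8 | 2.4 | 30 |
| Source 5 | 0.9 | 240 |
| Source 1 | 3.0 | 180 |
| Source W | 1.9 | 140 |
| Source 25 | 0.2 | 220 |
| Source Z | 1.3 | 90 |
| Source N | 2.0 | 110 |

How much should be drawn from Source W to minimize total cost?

Fill from the cheapest provider first.
Take 220 from Source 25 at 0.2 ; need 450 more.
Source 5 at 0.9: take all 240 m ; 210 still needed.
Source Z at 1.3: take all 90 m ; 120 still needed.
Source W (1.9): take the remaining 120 ; done.
Source N, Source 8, Source 1: unused.

120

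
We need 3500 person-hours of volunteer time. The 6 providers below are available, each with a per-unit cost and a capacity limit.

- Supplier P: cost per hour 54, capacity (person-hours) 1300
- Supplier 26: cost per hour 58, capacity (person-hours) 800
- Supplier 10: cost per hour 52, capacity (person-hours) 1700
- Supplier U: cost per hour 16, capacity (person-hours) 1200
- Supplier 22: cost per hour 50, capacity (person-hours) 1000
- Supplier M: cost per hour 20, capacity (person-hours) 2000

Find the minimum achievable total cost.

74200

Use providers in increasing cost order.
Supplier U at 16: take all 1200 person-hours ; 2300 still needed.
Supplier M (20): use full 2000 ; 300 person-hours to go.
Supplier 22 (50): take the remaining 300 ; done.
Supplier 10, Supplier P, Supplier 26: unused.
Cost = 1200×16 + 2000×20 + 300×50 = 74200.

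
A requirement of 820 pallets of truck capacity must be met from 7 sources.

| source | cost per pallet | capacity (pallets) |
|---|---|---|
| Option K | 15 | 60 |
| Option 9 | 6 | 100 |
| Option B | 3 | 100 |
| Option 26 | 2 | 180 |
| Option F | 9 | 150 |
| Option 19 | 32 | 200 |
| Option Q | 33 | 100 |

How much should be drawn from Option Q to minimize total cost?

Cheapest first:
Take 180 from Option 26 at 2 → need 640 more.
Option B at 3: take all 100 pallets → 540 still needed.
Take 100 from Option 9 at 6 → need 440 more.
Option F (9): use full 150 → 290 pallets to go.
Option K (15): use full 60 → 230 pallets to go.
Option 19 (32): use full 200 → 30 pallets to go.
Option Q (33): take the remaining 30 → done.

30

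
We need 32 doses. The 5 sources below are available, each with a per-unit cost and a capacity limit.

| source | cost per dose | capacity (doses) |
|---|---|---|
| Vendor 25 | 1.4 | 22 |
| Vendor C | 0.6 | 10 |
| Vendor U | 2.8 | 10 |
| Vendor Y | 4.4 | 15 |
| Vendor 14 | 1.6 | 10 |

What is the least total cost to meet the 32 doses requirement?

Fill from the cheapest source first.
Vendor C (0.6): use full 10 — 22 doses to go.
Vendor 25 at 1.4: take all 22 doses — 0 still needed.
Vendor 14, Vendor U, Vendor Y: unused.
Cost = 10×0.6 + 22×1.4 = 36.8.

36.8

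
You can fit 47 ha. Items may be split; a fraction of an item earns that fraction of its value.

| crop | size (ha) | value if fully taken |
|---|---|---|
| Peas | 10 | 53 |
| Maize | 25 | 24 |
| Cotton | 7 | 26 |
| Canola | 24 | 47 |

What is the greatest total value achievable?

Best value per unit of size first: Peas 53/10≈5.3, Cotton 26/7≈3.71, Canola 47/24≈1.96, Maize 24/25≈0.96.
All 10 ha of Peas fit (value 53) ; 37 remain.
Take all of Cotton (7 ha, value 26) ; 30 ha left.
Canola: take in full, 24 ha for value 47 ; 6 left.
Fill the last 6 ha with part of Maize: 6/25 of it earns 5.76.
Total value = 131.76.

131.76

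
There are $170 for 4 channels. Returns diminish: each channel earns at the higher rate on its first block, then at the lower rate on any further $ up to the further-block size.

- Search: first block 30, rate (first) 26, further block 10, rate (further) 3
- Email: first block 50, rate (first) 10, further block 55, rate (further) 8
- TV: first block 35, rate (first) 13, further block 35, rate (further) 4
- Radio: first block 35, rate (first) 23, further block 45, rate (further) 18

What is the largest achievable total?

3100

Order all 8 blocks by rate: Search/tier1 26 > Radio/tier1 23 > Radio/tier2 18 > TV/tier1 13 > Email/tier1 10 > Email/tier2 8 > TV/tier2 4 > Search/tier2 3.
Fill Search tier1 block (30 at 26) ; 140 left.
Fill Radio tier1 block (35 at 23) ; 105 left.
Fill Radio tier2 block (45 at 18) ; 60 left.
Fill TV tier1 block (35 at 13) ; 25 left.
25 remain; put them into Email tier1 at 10.
Total = 26×30 + 23×35 + 18×45 + 13×35 + 10×25 = 3100.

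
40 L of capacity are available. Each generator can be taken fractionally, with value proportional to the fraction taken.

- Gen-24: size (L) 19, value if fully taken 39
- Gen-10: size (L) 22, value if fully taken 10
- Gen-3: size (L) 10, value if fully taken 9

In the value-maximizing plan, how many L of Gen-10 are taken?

Rank by value-to-size ratio: Gen-24 39/19≈2.05, Gen-3 9/10≈0.9, Gen-10 10/22≈0.455.
Take all of Gen-24 (19 L, value 39) → 21 L left.
Gen-3: take in full, 10 L for value 9 → 11 left.
11 L left: a 11/22 share of Gen-10 gives 10×11/22 = 5.

11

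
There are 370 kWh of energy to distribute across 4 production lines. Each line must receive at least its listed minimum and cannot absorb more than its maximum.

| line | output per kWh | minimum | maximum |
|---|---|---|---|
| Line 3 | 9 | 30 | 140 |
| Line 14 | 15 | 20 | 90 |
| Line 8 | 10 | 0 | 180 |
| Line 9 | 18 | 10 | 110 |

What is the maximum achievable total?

5000

Meeting every minimum uses 30+20+0+10 = 60 kWh, leaving 310.
Rank by output per kWh: Line 9 18 > Line 14 15 > Line 8 10 > Line 3 9.
Line 9 takes 100 more to reach its cap of 110 ; 210 left.
Line 14: +70 to 90 (cap) ; 140 left.
Line 8 has room for 180 more but only 140 remain, so it gets 140.
Total = 9×30 + 15×90 + 10×140 + 18×110 = 5000.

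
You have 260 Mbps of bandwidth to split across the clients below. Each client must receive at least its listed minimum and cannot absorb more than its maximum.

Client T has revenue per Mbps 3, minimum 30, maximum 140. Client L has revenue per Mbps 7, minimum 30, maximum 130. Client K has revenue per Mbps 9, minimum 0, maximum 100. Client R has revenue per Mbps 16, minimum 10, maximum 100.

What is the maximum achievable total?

2800

Meeting every minimum uses 30+30+0+10 = 70 Mbps, leaving 190.
Rank by revenue per Mbps: Client R 16 > Client K 9 > Client L 7 > Client T 3.
Give Client R 90 more to hit its cap of 100 — 100 left.
Give Client K 100 more to hit its cap of 100 — 0 left.
Total = 3×30 + 7×30 + 9×100 + 16×100 = 2800.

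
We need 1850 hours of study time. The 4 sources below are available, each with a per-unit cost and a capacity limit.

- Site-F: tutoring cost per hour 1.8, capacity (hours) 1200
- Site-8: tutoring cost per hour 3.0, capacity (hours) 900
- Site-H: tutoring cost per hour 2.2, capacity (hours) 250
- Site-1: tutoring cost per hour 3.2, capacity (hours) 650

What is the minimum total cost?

Cheapest first:
Take 1200 from Site-F at 1.8 — need 650 more.
Take 250 from Site-H at 2.2 — need 400 more.
Site-8 at 3.0: take 400 of its 900 — requirement met.
Site-1: unused.
Cost = 1200×1.8 + 250×2.2 + 400×3.0 = 3910.

3910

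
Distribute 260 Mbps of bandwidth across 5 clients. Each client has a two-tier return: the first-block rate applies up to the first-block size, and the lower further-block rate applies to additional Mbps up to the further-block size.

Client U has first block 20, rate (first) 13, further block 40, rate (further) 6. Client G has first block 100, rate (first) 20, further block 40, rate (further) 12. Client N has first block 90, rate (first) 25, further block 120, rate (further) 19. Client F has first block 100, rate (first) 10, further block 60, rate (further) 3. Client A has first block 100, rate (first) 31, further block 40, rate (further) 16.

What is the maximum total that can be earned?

Rank every tier by rate: Client A/first 31 > Client N/first 25 > Client G/first 20 > Client N/second 19 > Client A/second 16 > Client U/first 13 > Client G/second 12 > Client F/first 10 > Client U/second 6 > Client F/second 3.
Fill Client A first block (100 at 31) → 160 left.
Client N first at 25: fill all 90 → 70 left.
Client G/first: +70 of 100 at 20; pool empty.
Total = 31×100 + 25×90 + 20×70 = 6750.

6750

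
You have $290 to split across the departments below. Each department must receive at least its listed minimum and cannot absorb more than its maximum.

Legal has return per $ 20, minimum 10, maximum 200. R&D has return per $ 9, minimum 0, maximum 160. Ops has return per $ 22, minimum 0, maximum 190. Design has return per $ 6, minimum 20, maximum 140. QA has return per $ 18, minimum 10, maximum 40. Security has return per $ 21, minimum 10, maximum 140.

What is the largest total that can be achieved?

5940

Meeting every minimum uses 10+0+0+20+10+10 = 50 $, leaving 240.
Order the departments by return per $: Ops 22 > Security 21 > Legal 20 > QA 18 > R&D 9 > Design 6.
Ops: +190 to 190 (cap) → 50 left.
Only 50 left; Security takes them to reach 60.
Total = 20×10 + 22×190 + 6×20 + 18×10 + 21×60 = 5940.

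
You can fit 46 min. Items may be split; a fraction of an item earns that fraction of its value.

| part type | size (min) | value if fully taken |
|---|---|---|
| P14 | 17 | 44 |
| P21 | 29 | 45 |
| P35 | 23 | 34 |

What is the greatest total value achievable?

Best value per unit of size first: P14 44/17≈2.59, P21 45/29≈1.55, P35 34/23≈1.48.
P14: take in full, 17 min for value 44 ; 29 left.
All 29 min of P21 fit (value 45) ; 0 remain.
Total value = 89.

89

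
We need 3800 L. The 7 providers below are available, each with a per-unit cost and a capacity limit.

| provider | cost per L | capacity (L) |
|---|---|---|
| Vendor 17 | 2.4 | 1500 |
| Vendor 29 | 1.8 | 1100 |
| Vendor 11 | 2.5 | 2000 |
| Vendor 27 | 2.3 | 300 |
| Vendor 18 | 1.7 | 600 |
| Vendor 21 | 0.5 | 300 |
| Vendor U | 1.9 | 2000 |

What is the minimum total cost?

Fill from the cheapest provider first.
Vendor 21 at 0.5: take all 300 L → 3500 still needed.
Vendor 18 (1.7): use full 600 → 2900 L to go.
Vendor 29 at 1.8: take all 1100 L → 1800 still needed.
Vendor U at 1.9: take 1800 of its 2000 → requirement met.
Vendor 27, Vendor 17, Vendor 11: unused.
Cost = 300×0.5 + 600×1.7 + 1100×1.8 + 1800×1.9 = 6570.

6570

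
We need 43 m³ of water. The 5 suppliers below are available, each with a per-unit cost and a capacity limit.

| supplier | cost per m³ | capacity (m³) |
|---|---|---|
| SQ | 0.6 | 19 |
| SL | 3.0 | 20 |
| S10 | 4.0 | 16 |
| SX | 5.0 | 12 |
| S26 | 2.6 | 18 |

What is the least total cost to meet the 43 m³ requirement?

Cheapest first:
Take 19 from SQ at 0.6 ; need 24 more.
S26 (2.6): use full 18 ; 6 m³ to go.
SL (3.0): take the remaining 6 ; done.
S10, SX: unused.
Cost = 19×0.6 + 18×2.6 + 6×3.0 = 76.2.

76.2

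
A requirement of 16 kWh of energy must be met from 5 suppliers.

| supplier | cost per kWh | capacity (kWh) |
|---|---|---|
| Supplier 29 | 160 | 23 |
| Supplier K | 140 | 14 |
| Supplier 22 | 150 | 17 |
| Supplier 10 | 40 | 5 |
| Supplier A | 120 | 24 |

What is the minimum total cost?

1520

Use suppliers in increasing cost order.
Take 5 from Supplier 10 at 40 → need 11 more.
Supplier A (120): take the remaining 11 → done.
Supplier K, Supplier 22, Supplier 29: unused.
Cost = 5×40 + 11×120 = 1520.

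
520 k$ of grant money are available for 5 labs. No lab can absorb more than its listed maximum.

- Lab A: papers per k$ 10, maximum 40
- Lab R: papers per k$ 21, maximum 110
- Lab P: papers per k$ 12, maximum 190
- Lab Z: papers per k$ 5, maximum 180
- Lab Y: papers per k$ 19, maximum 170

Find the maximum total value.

8270

Highest papers per k$ first: Lab R 21 > Lab Y 19 > Lab P 12 > Lab A 10 > Lab Z 5.
Give Lab R 110 to hit its cap of 110 — 410 left.
Give Lab Y 170 to hit its cap of 170 — 240 left.
Lab P: +190 to 190 (cap) — 50 left.
Give Lab A 40 to hit its cap of 40 — 10 left.
Only 10 left; Lab Z takes them to reach 10.
Total = 10×40 + 21×110 + 12×190 + 5×10 + 19×170 = 8270.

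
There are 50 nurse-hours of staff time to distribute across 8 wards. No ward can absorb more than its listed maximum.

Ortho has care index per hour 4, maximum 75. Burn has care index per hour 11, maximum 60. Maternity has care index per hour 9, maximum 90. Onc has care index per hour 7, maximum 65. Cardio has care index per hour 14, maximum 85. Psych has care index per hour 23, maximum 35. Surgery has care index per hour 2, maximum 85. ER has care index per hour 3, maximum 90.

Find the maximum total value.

1015

Order the wards by care index per hour: Psych 23 > Cardio 14 > Burn 11 > Maternity 9 > Onc 7 > Ortho 4 > ER 3 > Surgery 2.
Psych: +35 to 35 (cap) → 15 left.
Cardio has room for 85 but only 15 remain, so it gets 15.
Total = 14×15 + 23×35 = 1015.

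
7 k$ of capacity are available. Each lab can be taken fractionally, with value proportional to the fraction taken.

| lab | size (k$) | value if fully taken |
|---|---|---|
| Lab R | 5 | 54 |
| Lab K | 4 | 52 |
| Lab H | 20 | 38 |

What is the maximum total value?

84.4

Sort by value density: Lab K 52/4≈13, Lab R 54/5≈10.8, Lab H 38/20≈1.9.
Take all of Lab K (4 k$, value 52) → 3 k$ left.
Fill the last 3 k$ with part of Lab R: 3/5 of it earns 32.4.
Total value = 84.4.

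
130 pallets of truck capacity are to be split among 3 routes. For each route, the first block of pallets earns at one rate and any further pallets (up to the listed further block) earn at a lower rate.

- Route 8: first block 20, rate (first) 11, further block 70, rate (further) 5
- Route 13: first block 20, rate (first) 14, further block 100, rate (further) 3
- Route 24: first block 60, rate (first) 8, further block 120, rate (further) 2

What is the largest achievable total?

Order all 6 blocks by rate: Route 13/tier1 14 > Route 8/tier1 11 > Route 24/tier1 8 > Route 8/tier2 5 > Route 13/tier2 3 > Route 24/tier2 2.
Route 13/tier1 (14): +20 — 110 left.
Route 8/tier1 (11): +20 — 90 left.
Route 24/tier1 (8): +60 — 30 left.
Route 8 tier2 at 5: only 30 left, fill 30.
Total = 14×20 + 11×20 + 8×60 + 5×30 = 1130.

1130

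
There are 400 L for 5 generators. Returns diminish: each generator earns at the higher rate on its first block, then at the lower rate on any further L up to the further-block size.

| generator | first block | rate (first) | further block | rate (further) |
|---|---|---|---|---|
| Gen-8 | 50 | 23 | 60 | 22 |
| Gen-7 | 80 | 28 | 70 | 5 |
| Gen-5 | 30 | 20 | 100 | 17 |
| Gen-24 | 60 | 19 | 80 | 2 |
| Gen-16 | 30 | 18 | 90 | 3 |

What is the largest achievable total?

8520

Treat each block as its own option and order by rate: Gen-7/tier1 28 > Gen-8/tier1 23 > Gen-8/tier2 22 > Gen-5/tier1 20 > Gen-24/tier1 19 > Gen-16/tier1 18 > Gen-5/tier2 17 > Gen-7/tier2 5 > Gen-16/tier2 3 > Gen-24/tier2 2.
Gen-7/tier1 (28): +80 — 320 left.
Gen-8 tier1 at 23: fill all 50 — 270 left.
Gen-8/tier2 (22): +60 — 210 left.
Fill Gen-5 tier1 block (30 at 20) — 180 left.
Gen-24/tier1 (19): +60 — 120 left.
Fill Gen-16 tier1 block (30 at 18) — 90 left.
90 remain; put them into Gen-5 tier2 at 17.
Total = 28×80 + 23×50 + 22×60 + 20×30 + 19×60 + 18×30 + 17×90 = 8520.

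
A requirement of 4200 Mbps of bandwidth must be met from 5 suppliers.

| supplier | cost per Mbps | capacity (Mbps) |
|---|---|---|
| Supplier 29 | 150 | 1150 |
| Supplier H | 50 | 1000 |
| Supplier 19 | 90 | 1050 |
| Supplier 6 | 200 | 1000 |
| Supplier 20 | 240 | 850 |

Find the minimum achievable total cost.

517000

Cheapest first:
Supplier H at 50: take all 1000 Mbps → 3200 still needed.
Supplier 19 at 90: take all 1050 Mbps → 2150 still needed.
Take 1150 from Supplier 29 at 150 → need 1000 more.
Take 1000 from Supplier 6 at 200 → need 0 more.
Supplier 20: unused.
Cost = 1000×50 + 1050×90 + 1150×150 + 1000×200 = 517000.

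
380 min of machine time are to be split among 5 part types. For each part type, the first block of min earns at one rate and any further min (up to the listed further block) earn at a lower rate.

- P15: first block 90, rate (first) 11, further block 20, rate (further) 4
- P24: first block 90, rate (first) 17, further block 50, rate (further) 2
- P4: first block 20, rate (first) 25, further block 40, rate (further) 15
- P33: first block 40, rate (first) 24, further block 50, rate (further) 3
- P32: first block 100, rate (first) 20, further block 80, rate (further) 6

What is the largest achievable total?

6580

Order all 10 blocks by rate: P4/tier1 25 > P33/tier1 24 > P32/tier1 20 > P24/tier1 17 > P4/tier2 15 > P15/tier1 11 > P32/tier2 6 > P15/tier2 4 > P33/tier2 3 > P24/tier2 2.
P4 tier1 at 25: fill all 20 ; 360 left.
Fill P33 tier1 block (40 at 24) ; 320 left.
P32/tier1 (20): +100 ; 220 left.
Fill P24 tier1 block (90 at 17) ; 130 left.
P4 tier2 at 15: fill all 40 ; 90 left.
P15 tier1 at 11: fill all 90 ; 0 left.
Total = 25×20 + 24×40 + 20×100 + 17×90 + 15×40 + 11×90 = 6580.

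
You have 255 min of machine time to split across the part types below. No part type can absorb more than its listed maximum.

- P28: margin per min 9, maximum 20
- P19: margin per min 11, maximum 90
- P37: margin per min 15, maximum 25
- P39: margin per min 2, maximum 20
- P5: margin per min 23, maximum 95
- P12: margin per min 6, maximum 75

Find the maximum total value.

Rank by margin per min: P5 23 > P37 15 > P19 11 > P28 9 > P12 6 > P39 2.
Give P5 95 to hit its cap of 95 — 160 left.
P37: +25 to 25 (cap) — 135 left.
P19: +90 to 90 (cap) — 45 left.
P28 takes 20 to reach its cap of 20 — 25 left.
P12: +25 (room for 75) → 25. Pool exhausted.
Total = 9×20 + 11×90 + 15×25 + 23×95 + 6×25 = 3880.

3880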